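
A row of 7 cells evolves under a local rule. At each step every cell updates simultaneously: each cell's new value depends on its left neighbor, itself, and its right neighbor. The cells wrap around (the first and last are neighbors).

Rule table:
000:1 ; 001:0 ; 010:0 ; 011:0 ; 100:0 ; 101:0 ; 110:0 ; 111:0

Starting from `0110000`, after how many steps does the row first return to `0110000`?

0000111
0110000

2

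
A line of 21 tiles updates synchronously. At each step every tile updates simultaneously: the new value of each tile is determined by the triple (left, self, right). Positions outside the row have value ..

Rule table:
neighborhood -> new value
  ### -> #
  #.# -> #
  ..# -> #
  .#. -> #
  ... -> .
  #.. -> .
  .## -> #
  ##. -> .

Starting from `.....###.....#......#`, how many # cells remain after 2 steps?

....###.....##.....##
...###.....##.....##.
count of #: 7

7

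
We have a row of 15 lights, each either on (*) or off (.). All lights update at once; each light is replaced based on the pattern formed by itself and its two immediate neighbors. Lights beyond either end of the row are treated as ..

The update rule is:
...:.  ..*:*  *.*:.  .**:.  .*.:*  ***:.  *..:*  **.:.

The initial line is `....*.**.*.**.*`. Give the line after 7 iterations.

...**....*....*
..*..*..***..**
.*******...**..
*.......*.*..*.
**.....**.*****
..*...*........
.***.***.......

.***.***.......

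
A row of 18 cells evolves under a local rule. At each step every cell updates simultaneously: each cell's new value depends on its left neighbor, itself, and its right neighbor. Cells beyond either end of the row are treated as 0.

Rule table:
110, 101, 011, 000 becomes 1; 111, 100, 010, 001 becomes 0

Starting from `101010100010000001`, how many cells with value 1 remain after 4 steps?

010101001000111100
001010000010100101
100100111001000010
000000101000011000
count of 1: 4

4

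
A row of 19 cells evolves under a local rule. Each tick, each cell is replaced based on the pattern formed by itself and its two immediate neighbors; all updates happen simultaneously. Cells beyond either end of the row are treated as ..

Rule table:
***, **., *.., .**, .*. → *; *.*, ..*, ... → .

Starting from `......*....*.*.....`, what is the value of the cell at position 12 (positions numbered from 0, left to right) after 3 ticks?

.

......**...*.**....
......***..*.***...
......****.*.****..
position 12 holds .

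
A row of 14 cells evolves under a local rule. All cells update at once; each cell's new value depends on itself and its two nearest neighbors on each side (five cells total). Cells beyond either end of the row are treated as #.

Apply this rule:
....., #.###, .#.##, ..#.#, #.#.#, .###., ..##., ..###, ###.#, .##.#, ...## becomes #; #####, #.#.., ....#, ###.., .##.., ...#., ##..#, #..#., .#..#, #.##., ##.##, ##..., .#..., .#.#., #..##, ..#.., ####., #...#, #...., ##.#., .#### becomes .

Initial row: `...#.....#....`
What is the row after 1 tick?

......#......#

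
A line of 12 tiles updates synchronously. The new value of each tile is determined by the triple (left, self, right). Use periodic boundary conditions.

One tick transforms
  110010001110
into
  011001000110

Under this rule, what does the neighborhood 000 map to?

At position 6 the neighborhood is 000; the next row has 0 there.

0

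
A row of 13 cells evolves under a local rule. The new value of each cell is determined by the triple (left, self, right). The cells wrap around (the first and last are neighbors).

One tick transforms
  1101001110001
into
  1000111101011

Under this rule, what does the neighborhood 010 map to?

0

At position 3 the neighborhood is 010; the next row has 0 there.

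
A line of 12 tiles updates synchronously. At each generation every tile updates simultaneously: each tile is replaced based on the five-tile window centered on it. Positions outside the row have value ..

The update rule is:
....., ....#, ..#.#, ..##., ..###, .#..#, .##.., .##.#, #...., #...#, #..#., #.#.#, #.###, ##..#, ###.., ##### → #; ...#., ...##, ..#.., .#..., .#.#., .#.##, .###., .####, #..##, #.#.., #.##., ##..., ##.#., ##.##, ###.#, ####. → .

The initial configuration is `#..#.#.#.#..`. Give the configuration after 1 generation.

.###.#.#...#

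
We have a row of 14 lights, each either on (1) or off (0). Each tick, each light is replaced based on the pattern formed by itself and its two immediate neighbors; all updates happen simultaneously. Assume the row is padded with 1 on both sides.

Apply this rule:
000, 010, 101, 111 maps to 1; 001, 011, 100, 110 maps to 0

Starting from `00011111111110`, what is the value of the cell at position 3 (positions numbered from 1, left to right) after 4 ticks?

0

01001111111101
11000111111010
10010011110111
00010001101011
position 3 holds 0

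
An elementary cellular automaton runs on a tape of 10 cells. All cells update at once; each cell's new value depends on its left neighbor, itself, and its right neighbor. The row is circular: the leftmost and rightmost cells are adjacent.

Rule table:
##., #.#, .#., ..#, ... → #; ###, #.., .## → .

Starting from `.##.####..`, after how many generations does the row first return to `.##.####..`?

30

#.##...#.#
##.#.####.
.####...##
#...#.##.#
#.####.##.
##...##.##
.#.##.##..
###.##.#.#
..##.####.
##.##...#.
.##.#.####
#.####...#
##...#.##.
.#.####.##
###...##.#
..#.##.##.
####.##.#.
...##.####
.##.##...#
#.##.#.###
##.####...
.##...#.##
#.#.####.#
####...##.
...#.##.##
.####.##.#
#...##.###
#.##.##...
##.##.#.##
.##.####..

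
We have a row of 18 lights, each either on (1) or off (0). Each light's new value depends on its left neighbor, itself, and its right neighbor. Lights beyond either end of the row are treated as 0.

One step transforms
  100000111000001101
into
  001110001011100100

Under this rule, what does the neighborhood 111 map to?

0

At position 7 the neighborhood is 111; the next row has 0 there.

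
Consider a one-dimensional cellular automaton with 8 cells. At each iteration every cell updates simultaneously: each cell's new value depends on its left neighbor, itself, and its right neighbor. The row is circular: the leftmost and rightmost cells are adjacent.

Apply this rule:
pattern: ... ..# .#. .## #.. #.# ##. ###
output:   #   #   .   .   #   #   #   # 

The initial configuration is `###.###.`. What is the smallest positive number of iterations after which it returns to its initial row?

.###.###
#.###.##
##.###.#
###.###.

4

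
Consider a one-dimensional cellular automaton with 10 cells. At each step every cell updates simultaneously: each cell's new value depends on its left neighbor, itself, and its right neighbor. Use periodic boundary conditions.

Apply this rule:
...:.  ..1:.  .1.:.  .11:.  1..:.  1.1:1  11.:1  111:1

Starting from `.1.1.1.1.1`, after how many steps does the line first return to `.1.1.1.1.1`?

2

step 1: 1.1.1.1.1.
step 2: .1.1.1.1.1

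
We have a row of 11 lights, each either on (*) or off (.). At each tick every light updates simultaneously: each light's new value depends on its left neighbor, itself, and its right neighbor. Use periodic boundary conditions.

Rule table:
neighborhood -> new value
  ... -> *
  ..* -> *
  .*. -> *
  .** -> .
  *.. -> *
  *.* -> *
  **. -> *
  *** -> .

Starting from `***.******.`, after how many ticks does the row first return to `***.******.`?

..**.....**
**.******.*
.**.....**.
*.******.**
**.....**..
.******.***
*.....**..*
******.***.
.....**..**
*****.***.*
....**..**.
****.***.**
...**..**..
***.***.***
..**..**...
**.***.****
.**..**....
*.***.*****
**..**.....
.***.******
*..**.....*
***.******.

22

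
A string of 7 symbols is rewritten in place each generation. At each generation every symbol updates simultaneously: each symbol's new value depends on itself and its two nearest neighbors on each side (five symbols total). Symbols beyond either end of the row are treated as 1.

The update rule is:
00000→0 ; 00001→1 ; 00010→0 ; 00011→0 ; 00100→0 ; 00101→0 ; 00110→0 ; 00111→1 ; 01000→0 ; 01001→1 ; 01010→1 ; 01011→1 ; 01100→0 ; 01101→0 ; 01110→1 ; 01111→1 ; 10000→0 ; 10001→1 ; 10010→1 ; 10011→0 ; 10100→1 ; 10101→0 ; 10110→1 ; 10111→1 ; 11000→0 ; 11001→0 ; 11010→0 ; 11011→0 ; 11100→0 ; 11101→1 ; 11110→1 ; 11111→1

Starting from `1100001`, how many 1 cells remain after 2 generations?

3

1000101
0010011
count of 1: 3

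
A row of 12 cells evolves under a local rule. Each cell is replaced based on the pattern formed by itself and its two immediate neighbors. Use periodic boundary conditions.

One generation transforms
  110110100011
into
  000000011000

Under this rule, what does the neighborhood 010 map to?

At position 6 the neighborhood is 010; the next row has 0 there.

0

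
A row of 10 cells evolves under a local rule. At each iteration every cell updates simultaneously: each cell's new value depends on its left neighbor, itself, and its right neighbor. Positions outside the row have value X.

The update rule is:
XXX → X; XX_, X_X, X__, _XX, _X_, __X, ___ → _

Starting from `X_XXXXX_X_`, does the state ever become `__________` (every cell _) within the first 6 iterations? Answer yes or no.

___XXX____
____X_____
__________
all cells are _ at iteration 3

yes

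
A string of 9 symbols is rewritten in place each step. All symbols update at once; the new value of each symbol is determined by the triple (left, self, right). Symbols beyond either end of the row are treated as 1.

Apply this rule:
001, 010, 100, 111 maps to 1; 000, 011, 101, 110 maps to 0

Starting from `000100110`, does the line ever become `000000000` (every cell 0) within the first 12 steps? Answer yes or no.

no

101111000
000110101
101000100
001101111
110000111
101001011
001111001
110110110
100000000
010000001
011000010
000100110
step 12 is 000100110, still not uniform 0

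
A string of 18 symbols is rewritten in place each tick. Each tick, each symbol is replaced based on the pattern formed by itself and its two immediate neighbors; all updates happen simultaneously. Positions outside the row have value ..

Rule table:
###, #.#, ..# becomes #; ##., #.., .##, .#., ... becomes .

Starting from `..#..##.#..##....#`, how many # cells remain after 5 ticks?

4

.#..#..#..#.....#.
#..#..#..#.....#..
..#..#..#.....#...
.#..#..#.....#....
#..#..#.....#.....
count of #: 4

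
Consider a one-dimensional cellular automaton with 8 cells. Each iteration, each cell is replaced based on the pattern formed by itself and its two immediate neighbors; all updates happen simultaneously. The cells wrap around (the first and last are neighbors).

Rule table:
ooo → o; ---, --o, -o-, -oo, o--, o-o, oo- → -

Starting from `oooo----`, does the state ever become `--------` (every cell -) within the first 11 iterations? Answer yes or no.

iteration 1: -oo-----
iteration 2: --------
all cells are - at iteration 2

yes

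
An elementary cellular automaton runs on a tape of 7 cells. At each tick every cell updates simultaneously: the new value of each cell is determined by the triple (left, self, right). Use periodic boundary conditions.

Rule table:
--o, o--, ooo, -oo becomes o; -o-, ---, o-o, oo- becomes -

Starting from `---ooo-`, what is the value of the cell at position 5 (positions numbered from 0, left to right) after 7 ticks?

o

tick 1: --ooo-o
tick 2: oooo---
tick 3: ooo-o-o
tick 4: oo----o
tick 5: o-o--oo
tick 6: ---oooo
tick 7: o-oooo-
position 5 holds o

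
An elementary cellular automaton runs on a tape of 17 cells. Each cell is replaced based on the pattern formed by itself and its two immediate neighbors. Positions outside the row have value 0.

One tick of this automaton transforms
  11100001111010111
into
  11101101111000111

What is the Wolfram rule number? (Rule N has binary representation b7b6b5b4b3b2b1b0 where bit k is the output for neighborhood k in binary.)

201

position 1: 111 → 1  (bit 7 = 1)
position 2: 110 → 1  (bit 6 = 1)
position 11: 101 → 0  (bit 5 = 0)
position 3: 100 → 0  (bit 4 = 0)
position 0: 011 → 1  (bit 3 = 1)
position 12: 010 → 0  (bit 2 = 0)
position 6: 001 → 0  (bit 1 = 0)
position 4: 000 → 1  (bit 0 = 1)
bits b7..b0 = 11001001 = 201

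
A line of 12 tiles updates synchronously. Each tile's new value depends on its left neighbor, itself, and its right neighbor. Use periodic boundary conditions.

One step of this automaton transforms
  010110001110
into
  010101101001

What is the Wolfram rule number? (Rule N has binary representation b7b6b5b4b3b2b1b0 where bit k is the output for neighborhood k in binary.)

position 9: 111 → 0  (bit 7 = 0)
position 4: 110 → 0  (bit 6 = 0)
position 2: 101 → 0  (bit 5 = 0)
position 5: 100 → 1  (bit 4 = 1)
position 3: 011 → 1  (bit 3 = 1)
position 1: 010 → 1  (bit 2 = 1)
position 0: 001 → 0  (bit 1 = 0)
position 6: 000 → 1  (bit 0 = 1)
bits b7..b0 = 00011101 = 29

29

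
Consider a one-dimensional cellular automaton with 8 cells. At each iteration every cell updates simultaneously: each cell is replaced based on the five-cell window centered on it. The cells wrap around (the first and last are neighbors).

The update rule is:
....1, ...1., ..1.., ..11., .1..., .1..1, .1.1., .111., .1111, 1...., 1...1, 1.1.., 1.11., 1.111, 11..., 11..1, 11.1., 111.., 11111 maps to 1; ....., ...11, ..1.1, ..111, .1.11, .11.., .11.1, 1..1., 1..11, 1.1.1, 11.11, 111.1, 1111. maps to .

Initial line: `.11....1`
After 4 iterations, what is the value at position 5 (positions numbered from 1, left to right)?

1

.1.1111.
...11.11
11.1..1.
1.111...
position 5 holds 1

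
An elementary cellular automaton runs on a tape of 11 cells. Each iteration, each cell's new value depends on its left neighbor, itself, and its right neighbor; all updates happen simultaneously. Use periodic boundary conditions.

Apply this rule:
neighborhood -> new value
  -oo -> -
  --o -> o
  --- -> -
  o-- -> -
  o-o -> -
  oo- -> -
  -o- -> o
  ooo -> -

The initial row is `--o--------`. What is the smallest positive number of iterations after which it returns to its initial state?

22

iteration 1: -oo--------
iteration 2: o----------
iteration 3: o---------o
iteration 4: ---------o-
iteration 5: --------oo-
iteration 6: -------o---
iteration 7: ------oo---
iteration 8: -----o-----
iteration 9: ----oo-----
iteration 10: ---o-------
iteration 11: --oo-------
iteration 12: -o---------
iteration 13: oo---------
iteration 14: ----------o
iteration 15: ---------oo
iteration 16: --------o--
iteration 17: -------oo--
iteration 18: ------o----
iteration 19: -----oo----
iteration 20: ----o------
iteration 21: ---oo------
iteration 22: --o--------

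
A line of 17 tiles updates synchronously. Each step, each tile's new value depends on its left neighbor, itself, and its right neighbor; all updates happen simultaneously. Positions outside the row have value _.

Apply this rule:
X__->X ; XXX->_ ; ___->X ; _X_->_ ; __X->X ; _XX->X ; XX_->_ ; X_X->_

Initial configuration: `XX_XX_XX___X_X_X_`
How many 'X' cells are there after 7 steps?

X__X__X_XXX_____X
_XX_XX__X__XXXXX_
XX__X_XX_XXX____X
X_XX__X__X__XXXX_
__X_XX_XX_XXX___X
XX__X__X__X__XXX_
X_XX_XX_XX_XXX__X
count of X: 11

11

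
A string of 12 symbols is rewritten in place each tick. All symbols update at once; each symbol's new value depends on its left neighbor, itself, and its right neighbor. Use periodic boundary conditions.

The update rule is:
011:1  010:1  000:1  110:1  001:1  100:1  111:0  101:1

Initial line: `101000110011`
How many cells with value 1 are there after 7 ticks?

11

111111111110
100000000011
111111111110  (repeats tick 1; period 2)
tick 7: 111111111110
count of 1: 11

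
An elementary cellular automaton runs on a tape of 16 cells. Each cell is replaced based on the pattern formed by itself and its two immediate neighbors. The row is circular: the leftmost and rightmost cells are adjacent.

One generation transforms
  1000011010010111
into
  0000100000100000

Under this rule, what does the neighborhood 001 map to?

At position 4 the neighborhood is 001; the next row has 1 there.

1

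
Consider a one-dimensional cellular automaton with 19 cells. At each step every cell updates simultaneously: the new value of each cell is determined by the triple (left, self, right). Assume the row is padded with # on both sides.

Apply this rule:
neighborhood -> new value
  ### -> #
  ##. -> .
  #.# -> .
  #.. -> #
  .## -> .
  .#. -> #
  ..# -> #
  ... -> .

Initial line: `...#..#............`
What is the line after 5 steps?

#.######..........#
...####.#........#.
#.#.##..##......##.
..#...##..#....#...
####.#..####..###.#

####.#..####..###.#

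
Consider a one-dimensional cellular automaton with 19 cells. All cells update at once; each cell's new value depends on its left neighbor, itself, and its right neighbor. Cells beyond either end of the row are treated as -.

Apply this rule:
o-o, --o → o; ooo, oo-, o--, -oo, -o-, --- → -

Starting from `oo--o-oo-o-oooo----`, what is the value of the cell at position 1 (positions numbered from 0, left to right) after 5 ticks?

o

tick 1: ---o-o--o-o--------
tick 2: --o-o--o-o---------
tick 3: -o-o--o-o----------
tick 4: o-o--o-o-----------
tick 5: -o--o-o------------
position 1 holds o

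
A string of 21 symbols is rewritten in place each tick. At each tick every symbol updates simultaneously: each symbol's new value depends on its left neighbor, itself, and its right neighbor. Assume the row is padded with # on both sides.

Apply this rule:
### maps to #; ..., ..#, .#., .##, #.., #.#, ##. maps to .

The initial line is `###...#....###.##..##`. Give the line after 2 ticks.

tick 1: ##..........#.......#
tick 2: #....................

#....................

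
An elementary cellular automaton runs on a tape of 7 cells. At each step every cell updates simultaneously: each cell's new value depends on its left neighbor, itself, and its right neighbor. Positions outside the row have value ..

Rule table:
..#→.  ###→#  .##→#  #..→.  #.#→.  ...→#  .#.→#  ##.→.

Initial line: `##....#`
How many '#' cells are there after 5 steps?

#..##.#
#..#..#
#..#..#  (fixed point — unchanged through step 5)
count of #: 3

3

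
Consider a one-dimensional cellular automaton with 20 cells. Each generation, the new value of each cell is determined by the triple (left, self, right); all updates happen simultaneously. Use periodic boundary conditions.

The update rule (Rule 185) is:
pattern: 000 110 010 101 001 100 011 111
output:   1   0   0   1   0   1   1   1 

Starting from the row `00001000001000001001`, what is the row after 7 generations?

11101011101010101010

11100111100111100100
11010111010111010010
10101110101110101001
01011101011101010101
10111010111010101010
01110101110101010101
11101011101010101010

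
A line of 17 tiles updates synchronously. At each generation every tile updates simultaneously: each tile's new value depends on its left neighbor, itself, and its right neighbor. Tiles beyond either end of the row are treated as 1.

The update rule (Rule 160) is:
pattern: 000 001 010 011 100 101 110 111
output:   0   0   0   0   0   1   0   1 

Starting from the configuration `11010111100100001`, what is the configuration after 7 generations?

10000000000000000

10101011000000000
01010100000000000
10101000000000000
01010000000000000
10100000000000000
01000000000000000
10000000000000000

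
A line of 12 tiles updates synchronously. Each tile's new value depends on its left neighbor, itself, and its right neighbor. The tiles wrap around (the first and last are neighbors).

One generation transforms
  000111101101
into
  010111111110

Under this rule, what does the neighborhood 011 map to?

At position 3 the neighborhood is 011; the next row has 1 there.

1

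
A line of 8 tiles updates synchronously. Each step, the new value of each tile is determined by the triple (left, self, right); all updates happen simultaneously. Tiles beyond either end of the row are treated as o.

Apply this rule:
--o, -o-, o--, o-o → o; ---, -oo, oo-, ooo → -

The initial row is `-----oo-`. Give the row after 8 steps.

o---o--o
-o-oooo-
ooo----o
---o--o-
o-oooooo
-o------
ooo----o  (repeats step 3; period 4)
step 8: ---o--o-

---o--o-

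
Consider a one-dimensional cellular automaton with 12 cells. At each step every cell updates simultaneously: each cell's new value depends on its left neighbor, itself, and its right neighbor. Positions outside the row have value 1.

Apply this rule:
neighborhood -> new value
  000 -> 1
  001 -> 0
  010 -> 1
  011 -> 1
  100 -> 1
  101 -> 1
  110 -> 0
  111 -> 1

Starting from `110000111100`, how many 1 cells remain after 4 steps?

10

101110111010
011101110111
111011101111
110111011111
count of 1: 10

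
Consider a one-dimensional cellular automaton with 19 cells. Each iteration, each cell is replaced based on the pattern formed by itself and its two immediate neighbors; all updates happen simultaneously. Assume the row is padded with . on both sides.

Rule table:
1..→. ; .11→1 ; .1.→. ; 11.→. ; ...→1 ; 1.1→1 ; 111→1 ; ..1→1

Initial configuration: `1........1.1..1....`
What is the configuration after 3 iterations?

1111111.1..1..111..

..1111111.1..1..111
11111111.1..1..111.
1111111.1..1..111..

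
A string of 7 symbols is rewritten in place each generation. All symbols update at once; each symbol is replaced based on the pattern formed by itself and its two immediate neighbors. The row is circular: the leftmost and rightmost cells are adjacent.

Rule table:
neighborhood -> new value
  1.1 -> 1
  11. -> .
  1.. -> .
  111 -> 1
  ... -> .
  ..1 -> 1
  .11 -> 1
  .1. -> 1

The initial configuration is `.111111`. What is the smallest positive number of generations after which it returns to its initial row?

111111.
11111.1
1111.11
111.111
11.1111
1.11111
.111111

7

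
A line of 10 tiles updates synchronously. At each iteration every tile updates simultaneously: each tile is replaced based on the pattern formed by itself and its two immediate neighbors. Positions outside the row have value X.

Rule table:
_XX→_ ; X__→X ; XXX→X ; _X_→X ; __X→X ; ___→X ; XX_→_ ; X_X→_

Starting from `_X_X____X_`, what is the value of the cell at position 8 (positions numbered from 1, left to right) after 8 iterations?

_

_X_XXXXXX_
_X__XXXX__
_XXX_XX_XX
__X______X
XXXXXXXXX_
XXXXXXXX__
XXXXXXX_XX
XXXXXX___X
position 8 holds _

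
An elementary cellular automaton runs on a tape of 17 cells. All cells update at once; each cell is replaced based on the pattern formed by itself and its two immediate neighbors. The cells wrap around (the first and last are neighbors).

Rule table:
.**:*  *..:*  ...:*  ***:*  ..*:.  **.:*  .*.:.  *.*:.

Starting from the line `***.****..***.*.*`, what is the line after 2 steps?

***.*****.***...*
***.*****.*****.*

***.*****.*****.*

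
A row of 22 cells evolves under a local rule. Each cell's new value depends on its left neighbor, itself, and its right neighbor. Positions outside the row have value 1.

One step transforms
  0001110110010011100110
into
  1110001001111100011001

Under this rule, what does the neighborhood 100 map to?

1

At position 0 the neighborhood is 100; the next row has 1 there.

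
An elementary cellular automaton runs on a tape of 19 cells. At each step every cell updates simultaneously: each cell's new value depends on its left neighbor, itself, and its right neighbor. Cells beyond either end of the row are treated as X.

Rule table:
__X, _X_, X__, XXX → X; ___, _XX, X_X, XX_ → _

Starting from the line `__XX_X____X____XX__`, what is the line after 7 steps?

XX___XX__XXX__X__XX
X_X_X__XX_X_XXXXX_X
__X_XXX___X__XXX___
XXX__X_X_XXXX_X_X_X
XX_XXX_X__XX__X_X__
X___X__XXX__XXX_XXX
_X_XXXX_X_XX_X___XX

_X_XXXX_X_XX_X___XX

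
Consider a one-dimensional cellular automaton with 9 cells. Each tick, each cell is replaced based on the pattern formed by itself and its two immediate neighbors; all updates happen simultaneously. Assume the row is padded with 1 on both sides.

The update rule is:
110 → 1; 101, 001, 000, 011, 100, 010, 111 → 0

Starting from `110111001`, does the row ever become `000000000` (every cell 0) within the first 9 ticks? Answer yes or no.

yes

010001000
000000000
all cells are 0 at tick 2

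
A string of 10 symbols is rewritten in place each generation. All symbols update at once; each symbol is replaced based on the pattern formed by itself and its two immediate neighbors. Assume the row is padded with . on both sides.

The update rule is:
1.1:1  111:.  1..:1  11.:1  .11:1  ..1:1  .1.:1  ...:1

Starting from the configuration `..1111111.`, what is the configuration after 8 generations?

111.....11
1.11111111
111......1
1.11111111  (repeats generation 2; period 2)
generation 8: 1.11111111

1.11111111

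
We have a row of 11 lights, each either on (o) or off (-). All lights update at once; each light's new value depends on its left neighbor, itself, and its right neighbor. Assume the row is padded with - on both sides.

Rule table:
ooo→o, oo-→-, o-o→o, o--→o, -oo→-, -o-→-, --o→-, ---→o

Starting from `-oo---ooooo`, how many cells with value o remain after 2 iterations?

iteration 1: ---oo--ooo-
iteration 2: oo---o--o-o
count of o: 5

5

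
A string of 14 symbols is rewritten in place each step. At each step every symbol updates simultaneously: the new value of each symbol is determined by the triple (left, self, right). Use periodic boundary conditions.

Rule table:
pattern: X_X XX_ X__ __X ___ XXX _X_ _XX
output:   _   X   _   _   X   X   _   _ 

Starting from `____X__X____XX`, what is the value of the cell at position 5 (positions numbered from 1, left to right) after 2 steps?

X

step 1: _XX______XX__X
step 2: __X_XXXX__X___
position 5 holds X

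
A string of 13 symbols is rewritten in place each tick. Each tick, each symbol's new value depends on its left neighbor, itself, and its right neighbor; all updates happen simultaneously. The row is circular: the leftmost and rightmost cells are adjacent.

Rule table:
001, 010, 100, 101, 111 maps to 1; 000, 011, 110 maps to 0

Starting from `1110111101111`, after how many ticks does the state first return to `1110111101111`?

1101011010111
1011100111011
0101011010101
1111100111111
1111011011111
1110100101111
1101111110111
1010111101011
0111011011101
1010100101011
0111111111101
1011111111011
0101111110101
1110111101111

14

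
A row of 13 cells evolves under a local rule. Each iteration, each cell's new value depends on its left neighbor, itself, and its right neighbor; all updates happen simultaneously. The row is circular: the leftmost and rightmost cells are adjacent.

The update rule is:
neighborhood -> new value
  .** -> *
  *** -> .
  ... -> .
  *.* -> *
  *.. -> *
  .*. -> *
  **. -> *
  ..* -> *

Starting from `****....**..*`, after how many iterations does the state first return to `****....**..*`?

39

...**..******
*.******....*
***....**..**
..**..******.
.******....**
**....**..***
.**..******..
******....**.
*....**..****
**..******...
*****....**.*
....**..*****
*..******...*
****....**.**
...**..*****.
..******...**
***....**.***
..**..*****..
.******...**.
**....**.****
.**..*****...
******...**..
*....**.*****
**..*****....
*****...**..*
....**.******
*..*****....*
****...**..**
...**.******.
..*****....**
***...**..***
..**.******..
.*****....**.
**...**..****
.**.******...
*****....**..
*...**..*****
**.******....
****....**..*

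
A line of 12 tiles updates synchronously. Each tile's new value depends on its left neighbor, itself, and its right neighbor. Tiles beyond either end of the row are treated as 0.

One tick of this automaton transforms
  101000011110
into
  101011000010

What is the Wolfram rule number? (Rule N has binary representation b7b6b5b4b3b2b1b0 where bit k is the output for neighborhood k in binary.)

69

position 8: 111 → 0  (bit 7 = 0)
position 10: 110 → 1  (bit 6 = 1)
position 1: 101 → 0  (bit 5 = 0)
position 3: 100 → 0  (bit 4 = 0)
position 7: 011 → 0  (bit 3 = 0)
position 0: 010 → 1  (bit 2 = 1)
position 6: 001 → 0  (bit 1 = 0)
position 4: 000 → 1  (bit 0 = 1)
bits b7..b0 = 01000101 = 69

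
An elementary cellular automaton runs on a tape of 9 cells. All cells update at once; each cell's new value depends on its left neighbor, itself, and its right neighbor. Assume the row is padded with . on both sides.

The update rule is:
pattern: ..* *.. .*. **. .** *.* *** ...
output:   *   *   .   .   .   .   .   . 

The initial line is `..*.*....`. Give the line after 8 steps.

..*.*.*.*

.*...*...
*.*.*.*..
.......*.
......*.*
.....*...
....*.*..
...*...*.
..*.*.*.*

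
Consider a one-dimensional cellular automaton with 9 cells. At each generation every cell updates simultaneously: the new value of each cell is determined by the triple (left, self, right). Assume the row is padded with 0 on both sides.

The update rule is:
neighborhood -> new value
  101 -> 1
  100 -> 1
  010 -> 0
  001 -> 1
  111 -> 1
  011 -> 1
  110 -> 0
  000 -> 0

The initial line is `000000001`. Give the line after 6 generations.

001010101

000000010
000000101
000001010
000010101
000101010
001010101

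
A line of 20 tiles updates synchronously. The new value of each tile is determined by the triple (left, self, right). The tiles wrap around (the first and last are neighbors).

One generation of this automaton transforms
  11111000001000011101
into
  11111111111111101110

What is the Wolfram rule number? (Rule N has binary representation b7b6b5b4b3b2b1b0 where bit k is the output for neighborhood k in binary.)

position 0: 111 → 1  (bit 7 = 1)
position 4: 110 → 1  (bit 6 = 1)
position 18: 101 → 1  (bit 5 = 1)
position 5: 100 → 1  (bit 4 = 1)
position 15: 011 → 0  (bit 3 = 0)
position 10: 010 → 1  (bit 2 = 1)
position 9: 001 → 1  (bit 1 = 1)
position 6: 000 → 1  (bit 0 = 1)
bits b7..b0 = 11110111 = 247

247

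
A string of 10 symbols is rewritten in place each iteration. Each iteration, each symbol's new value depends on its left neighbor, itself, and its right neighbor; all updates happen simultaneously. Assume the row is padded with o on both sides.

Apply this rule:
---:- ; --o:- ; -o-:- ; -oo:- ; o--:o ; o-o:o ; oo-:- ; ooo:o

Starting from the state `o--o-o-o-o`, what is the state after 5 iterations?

-o--o-o-o-
o-o--o-o-o
-o-o--o-o-
o-o-o--o-o
-o-o-o--o-

-o-o-o--o-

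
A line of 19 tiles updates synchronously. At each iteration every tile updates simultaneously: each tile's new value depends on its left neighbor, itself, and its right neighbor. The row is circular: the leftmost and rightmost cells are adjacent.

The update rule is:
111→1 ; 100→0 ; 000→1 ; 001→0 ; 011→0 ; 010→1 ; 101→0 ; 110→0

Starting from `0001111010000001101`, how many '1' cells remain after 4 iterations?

12

iteration 1: 0100110010111100001
iteration 2: 0100000010011001101
iteration 3: 0101111010000000001
iteration 4: 0100110010111111101
count of 1: 12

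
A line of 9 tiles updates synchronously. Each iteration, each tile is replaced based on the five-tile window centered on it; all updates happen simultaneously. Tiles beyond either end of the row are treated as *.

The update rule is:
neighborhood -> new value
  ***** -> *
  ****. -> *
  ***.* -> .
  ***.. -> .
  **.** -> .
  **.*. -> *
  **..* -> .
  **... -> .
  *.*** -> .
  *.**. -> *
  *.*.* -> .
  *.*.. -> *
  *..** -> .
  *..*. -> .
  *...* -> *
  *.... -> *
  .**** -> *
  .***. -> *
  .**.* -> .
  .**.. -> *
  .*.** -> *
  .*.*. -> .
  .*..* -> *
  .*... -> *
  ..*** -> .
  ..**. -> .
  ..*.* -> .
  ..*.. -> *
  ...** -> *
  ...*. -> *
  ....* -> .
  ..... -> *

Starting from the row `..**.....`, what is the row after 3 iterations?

...*.**.*
.**.**...
.*..**.**

.*..**.**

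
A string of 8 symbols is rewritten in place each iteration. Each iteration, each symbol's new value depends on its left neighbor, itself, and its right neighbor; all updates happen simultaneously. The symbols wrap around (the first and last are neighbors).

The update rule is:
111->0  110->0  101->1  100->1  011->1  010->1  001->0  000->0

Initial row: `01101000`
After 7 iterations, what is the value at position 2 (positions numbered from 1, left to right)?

1

01011100
01110010
01001011
11101110
10011001
01010101
11111111
position 2 holds 1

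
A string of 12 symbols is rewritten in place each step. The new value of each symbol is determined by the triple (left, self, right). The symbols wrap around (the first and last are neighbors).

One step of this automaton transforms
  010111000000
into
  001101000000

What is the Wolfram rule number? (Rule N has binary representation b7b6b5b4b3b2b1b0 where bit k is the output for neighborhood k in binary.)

104

position 4: 111 → 0  (bit 7 = 0)
position 5: 110 → 1  (bit 6 = 1)
position 2: 101 → 1  (bit 5 = 1)
position 6: 100 → 0  (bit 4 = 0)
position 3: 011 → 1  (bit 3 = 1)
position 1: 010 → 0  (bit 2 = 0)
position 0: 001 → 0  (bit 1 = 0)
position 7: 000 → 0  (bit 0 = 0)
bits b7..b0 = 01101000 = 104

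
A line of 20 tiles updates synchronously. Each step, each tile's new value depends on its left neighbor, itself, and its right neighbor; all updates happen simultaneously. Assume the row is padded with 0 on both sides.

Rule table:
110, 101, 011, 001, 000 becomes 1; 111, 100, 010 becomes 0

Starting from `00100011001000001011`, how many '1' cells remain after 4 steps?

14

11001111010011110111
11011001100110011101
11111011101110110110
10001110111011111110
count of 1: 14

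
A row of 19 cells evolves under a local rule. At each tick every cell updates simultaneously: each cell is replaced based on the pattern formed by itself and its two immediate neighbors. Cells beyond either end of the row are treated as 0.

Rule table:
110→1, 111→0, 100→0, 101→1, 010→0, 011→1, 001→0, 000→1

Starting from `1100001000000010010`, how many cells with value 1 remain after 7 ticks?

tick 1: 1101100011111000000
tick 2: 1111101010001011111
tick 3: 1000110100100110001
tick 4: 0010111000000110100
tick 5: 1001101011110111001
tick 6: 0001110110011101000
tick 7: 1101011110010110011
count of 1: 12

12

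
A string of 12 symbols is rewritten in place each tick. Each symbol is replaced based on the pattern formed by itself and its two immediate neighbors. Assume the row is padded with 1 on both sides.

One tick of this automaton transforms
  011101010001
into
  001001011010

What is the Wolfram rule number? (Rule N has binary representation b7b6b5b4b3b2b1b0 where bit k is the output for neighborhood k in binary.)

150

position 2: 111 → 1  (bit 7 = 1)
position 3: 110 → 0  (bit 6 = 0)
position 0: 101 → 0  (bit 5 = 0)
position 8: 100 → 1  (bit 4 = 1)
position 1: 011 → 0  (bit 3 = 0)
position 5: 010 → 1  (bit 2 = 1)
position 10: 001 → 1  (bit 1 = 1)
position 9: 000 → 0  (bit 0 = 0)
bits b7..b0 = 10010110 = 150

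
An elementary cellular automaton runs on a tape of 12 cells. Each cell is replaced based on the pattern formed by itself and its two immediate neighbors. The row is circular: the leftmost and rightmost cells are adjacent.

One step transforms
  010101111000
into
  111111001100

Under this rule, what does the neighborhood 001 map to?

At position 0 the neighborhood is 001; the next row has 1 there.

1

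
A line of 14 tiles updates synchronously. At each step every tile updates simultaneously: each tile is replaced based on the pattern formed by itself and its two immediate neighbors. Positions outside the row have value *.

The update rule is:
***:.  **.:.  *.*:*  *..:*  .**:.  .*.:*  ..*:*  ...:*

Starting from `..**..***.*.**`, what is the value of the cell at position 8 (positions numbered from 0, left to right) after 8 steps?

*

**..**...***..
..**..***...**
**..**...***..  (repeats step 1; period 2)
step 8: ..**..***...**
position 8 holds *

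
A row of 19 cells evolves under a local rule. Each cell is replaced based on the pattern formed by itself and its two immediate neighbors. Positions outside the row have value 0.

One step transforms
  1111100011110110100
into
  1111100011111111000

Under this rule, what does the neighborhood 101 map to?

1

At position 12 the neighborhood is 101; the next row has 1 there.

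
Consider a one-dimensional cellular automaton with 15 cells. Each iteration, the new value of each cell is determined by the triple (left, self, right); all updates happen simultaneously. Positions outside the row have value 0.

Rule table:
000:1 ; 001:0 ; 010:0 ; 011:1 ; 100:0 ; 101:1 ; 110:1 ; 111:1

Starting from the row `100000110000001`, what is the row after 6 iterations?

011111111111110

iteration 1: 001110110111100
iteration 2: 101111111111101
iteration 3: 011111111111110
iteration 4: 011111111111110  (fixed point — unchanged through iteration 6)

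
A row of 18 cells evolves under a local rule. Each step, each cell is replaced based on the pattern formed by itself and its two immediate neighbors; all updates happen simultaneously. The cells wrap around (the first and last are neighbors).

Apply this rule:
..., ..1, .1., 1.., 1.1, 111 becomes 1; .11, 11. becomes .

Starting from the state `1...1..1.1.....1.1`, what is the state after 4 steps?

step 1: .1111111111111111.
step 2: 1.11111111111111.1
step 3: .1.111111111111.1.
step 4: 111.1111111111.111

111.1111111111.111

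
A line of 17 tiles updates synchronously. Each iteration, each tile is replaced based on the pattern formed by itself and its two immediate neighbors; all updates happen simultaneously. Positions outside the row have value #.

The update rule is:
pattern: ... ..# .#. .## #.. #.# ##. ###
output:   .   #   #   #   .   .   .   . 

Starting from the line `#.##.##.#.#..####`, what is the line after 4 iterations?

..#..#..#.#.##...
.##.##.##.#.#...#
.#..#..#..#.#..##
.#.##.##.##.#.##.

.#.##.##.##.#.##.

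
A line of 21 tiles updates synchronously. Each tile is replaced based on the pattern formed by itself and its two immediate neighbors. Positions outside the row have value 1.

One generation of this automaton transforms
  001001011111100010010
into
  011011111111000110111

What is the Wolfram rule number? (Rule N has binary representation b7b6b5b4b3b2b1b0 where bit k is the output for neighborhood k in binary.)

174

position 8: 111 → 1  (bit 7 = 1)
position 12: 110 → 0  (bit 6 = 0)
position 6: 101 → 1  (bit 5 = 1)
position 0: 100 → 0  (bit 4 = 0)
position 7: 011 → 1  (bit 3 = 1)
position 2: 010 → 1  (bit 2 = 1)
position 1: 001 → 1  (bit 1 = 1)
position 14: 000 → 0  (bit 0 = 0)
bits b7..b0 = 10101110 = 174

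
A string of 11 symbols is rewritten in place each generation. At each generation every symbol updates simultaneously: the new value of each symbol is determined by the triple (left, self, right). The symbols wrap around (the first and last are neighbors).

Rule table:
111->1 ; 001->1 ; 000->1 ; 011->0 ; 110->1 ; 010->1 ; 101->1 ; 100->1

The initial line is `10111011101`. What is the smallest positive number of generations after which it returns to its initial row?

11

generation 1: 11011101110
generation 2: 01101110111
generation 3: 10110111011
generation 4: 11011011101
generation 5: 11101101110
generation 6: 01110110111
generation 7: 10111011011
generation 8: 11011101101
generation 9: 11101110110
generation 10: 01110111011
generation 11: 10111011101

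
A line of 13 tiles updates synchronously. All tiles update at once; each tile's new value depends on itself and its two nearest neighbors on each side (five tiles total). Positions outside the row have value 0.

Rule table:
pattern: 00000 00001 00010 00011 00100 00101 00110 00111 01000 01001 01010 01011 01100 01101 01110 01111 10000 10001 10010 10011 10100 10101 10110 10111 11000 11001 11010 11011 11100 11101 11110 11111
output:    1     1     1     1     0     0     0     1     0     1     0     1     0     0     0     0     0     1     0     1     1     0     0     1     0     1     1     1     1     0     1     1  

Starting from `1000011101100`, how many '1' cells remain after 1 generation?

0001110010000
count of 1: 4

4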